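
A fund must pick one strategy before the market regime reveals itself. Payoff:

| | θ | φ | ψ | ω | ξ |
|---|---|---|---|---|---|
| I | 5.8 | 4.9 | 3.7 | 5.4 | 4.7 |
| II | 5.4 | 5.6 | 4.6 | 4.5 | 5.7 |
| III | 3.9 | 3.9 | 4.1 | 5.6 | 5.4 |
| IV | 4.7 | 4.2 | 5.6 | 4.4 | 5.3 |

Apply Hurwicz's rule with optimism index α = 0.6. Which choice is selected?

II

I: 0.6·5.8 + 0.4·3.7 = 4.96
II: 0.6·5.7 + 0.4·4.5 = 5.22
III: 0.6·5.6 + 0.4·3.9 = 4.92
IV: 0.6·5.6 + 0.4·4.2 = 5.04
Highest Hurwicz score = 5.22 → II.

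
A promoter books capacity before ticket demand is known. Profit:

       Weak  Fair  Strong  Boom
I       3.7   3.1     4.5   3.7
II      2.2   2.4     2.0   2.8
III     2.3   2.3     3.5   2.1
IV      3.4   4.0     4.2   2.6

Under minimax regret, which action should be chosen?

Column bests: Weak=3.7, Fair=4.0, Strong=4.5, Boom=3.7.
I regrets: 0.0, 0.9, 0.0, 0.0 → max 0.9
II regrets: 1.5, 1.6, 2.5, 0.9 → max 2.5
III regrets: 1.4, 1.7, 1.0, 1.6 → max 1.7
IV regrets: 0.3, 0.0, 0.3, 1.1 → max 1.1
Smallest max regret = 0.9 → I.

I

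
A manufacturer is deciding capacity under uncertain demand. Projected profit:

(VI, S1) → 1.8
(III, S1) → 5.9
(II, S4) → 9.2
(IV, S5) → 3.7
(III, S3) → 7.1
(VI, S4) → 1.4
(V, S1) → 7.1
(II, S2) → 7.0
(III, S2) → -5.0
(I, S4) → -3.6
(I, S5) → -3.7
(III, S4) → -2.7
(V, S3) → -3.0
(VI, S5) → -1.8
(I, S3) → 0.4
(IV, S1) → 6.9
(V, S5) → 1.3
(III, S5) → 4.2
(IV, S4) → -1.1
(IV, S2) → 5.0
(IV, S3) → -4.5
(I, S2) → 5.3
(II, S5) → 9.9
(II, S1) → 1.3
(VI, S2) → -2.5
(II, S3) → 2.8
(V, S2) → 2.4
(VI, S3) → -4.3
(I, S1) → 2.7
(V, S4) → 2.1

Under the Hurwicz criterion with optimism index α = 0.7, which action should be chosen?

II

I: 0.7·5.3 + 0.3·(-3.7) = 2.6
II: 0.7·9.9 + 0.3·1.3 = 7.32
III: 0.7·7.1 + 0.3·(-5.0) = 3.47
IV: 0.7·6.9 + 0.3·(-4.5) = 3.48
V: 0.7·7.1 + 0.3·(-3.0) = 4.07
VI: 0.7·1.8 + 0.3·(-4.3) = -0.03
Highest Hurwicz score = 7.32 → II.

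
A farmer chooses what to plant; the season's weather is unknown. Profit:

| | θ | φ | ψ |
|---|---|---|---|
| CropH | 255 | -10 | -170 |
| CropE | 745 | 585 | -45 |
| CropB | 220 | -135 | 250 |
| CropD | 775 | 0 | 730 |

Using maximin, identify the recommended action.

Row minima: CropH=-170, CropE=-45, CropB=-135, CropD=0
Best worst-case = 0 → CropD.

CropD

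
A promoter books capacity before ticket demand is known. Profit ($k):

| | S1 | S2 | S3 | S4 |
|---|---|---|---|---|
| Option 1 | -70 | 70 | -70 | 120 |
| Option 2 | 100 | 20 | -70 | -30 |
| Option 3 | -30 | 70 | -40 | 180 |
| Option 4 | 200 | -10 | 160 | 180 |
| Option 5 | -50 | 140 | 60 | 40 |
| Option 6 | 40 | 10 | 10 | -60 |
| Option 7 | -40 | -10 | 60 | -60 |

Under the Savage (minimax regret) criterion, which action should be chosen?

Column bests: S1=200, S2=140, S3=160, S4=180.
Option 1 regrets: 270, 70, 230, 60 → max 270
Option 2 regrets: 100, 120, 230, 210 → max 230
Option 3 regrets: 230, 70, 200, 0 → max 230
Option 4 regrets: 0, 150, 0, 0 → max 150
Option 5 regrets: 250, 0, 100, 140 → max 250
Option 6 regrets: 160, 130, 150, 240 → max 240
Option 7 regrets: 240, 150, 100, 240 → max 240
Smallest max regret = 150 → Option 4.

Option 4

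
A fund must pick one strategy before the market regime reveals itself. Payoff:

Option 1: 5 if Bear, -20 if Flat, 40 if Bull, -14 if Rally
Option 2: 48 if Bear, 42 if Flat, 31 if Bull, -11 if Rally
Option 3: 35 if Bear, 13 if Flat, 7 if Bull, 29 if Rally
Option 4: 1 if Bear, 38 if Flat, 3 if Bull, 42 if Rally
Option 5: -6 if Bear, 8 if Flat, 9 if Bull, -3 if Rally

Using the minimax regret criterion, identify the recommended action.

Option 3

Column bests: Bear=48, Flat=42, Bull=40, Rally=42.
Option 1 regrets: 43, 62, 0, 56 → max 62
Option 2 regrets: 0, 0, 9, 53 → max 53
Option 3 regrets: 13, 29, 33, 13 → max 33
Option 4 regrets: 47, 4, 37, 0 → max 47
Option 5 regrets: 54, 34, 31, 45 → max 54
Smallest max regret = 33 → Option 3.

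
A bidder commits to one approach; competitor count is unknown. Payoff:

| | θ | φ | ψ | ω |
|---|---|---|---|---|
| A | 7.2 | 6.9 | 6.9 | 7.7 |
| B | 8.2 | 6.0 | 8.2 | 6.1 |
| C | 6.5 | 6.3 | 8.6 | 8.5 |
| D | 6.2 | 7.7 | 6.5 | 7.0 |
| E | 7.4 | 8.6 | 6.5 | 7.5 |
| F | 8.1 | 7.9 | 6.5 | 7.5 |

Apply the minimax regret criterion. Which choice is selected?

Column bests: θ=8.2, φ=8.6, ψ=8.6, ω=8.5.
A regrets: 1.0, 1.7, 1.7, 0.8 → max 1.7
B regrets: 0.0, 2.6, 0.4, 2.4 → max 2.6
C regrets: 1.7, 2.3, 0.0, 0.0 → max 2.3
D regrets: 2.0, 0.9, 2.1, 1.5 → max 2.1
E regrets: 0.8, 0.0, 2.1, 1.0 → max 2.1
F regrets: 0.1, 0.7, 2.1, 1.0 → max 2.1
Smallest max regret = 1.7 → A.

A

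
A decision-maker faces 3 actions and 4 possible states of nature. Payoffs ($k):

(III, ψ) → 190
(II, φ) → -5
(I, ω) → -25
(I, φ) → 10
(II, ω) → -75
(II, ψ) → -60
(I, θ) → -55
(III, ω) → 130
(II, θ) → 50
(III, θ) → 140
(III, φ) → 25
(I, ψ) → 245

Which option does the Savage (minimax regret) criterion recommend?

Column bests: θ=140, φ=25, ψ=245, ω=130.
I regrets: 195, 15, 0, 155 → max 195
II regrets: 90, 30, 305, 205 → max 305
III regrets: 0, 0, 55, 0 → max 55
Smallest max regret = 55 → III.

III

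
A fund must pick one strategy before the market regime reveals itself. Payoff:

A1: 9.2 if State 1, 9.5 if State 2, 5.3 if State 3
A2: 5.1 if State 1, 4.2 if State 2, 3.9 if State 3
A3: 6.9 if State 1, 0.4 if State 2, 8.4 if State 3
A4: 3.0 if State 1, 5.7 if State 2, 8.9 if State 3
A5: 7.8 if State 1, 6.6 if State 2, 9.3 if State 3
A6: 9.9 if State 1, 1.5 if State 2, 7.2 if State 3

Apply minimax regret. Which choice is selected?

Column bests: State 1=9.9, State 2=9.5, State 3=9.3.
A1 regrets: 0.7, 0.0, 4.0 → max 4.0
A2 regrets: 4.8, 5.3, 5.4 → max 5.4
A3 regrets: 3.0, 9.1, 0.9 → max 9.1
A4 regrets: 6.9, 3.8, 0.4 → max 6.9
A5 regrets: 2.1, 2.9, 0.0 → max 2.9
A6 regrets: 0.0, 8.0, 2.1 → max 8.0
Smallest max regret = 2.9 → A5.

A5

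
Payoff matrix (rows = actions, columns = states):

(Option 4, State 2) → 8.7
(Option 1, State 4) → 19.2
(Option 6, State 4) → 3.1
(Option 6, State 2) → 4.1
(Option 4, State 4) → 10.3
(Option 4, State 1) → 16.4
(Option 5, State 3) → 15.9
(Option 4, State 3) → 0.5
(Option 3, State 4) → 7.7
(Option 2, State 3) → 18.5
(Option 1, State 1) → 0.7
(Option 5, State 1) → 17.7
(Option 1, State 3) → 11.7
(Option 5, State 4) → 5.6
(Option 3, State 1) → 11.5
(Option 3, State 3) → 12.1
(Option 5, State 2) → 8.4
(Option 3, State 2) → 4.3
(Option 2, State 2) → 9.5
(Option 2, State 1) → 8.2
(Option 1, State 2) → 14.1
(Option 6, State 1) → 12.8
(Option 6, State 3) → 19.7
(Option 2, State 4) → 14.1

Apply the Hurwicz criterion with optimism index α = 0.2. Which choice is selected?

Option 1: 0.2·19.2 + 0.8·0.7 = 4.4
Option 2: 0.2·18.5 + 0.8·8.2 = 10.26
Option 3: 0.2·12.1 + 0.8·4.3 = 5.86
Option 4: 0.2·16.4 + 0.8·0.5 = 3.68
Option 5: 0.2·17.7 + 0.8·5.6 = 8.02
Option 6: 0.2·19.7 + 0.8·3.1 = 6.42
Highest Hurwicz score = 10.26 → Option 2.

Option 2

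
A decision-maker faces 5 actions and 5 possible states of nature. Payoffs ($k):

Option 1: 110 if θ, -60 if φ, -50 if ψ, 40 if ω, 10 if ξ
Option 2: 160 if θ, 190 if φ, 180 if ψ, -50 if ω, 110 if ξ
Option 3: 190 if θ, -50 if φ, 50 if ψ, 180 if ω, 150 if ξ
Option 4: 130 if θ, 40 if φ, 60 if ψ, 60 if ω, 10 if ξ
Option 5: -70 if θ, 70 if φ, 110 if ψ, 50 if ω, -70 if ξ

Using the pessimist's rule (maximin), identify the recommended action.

Row minima: Option 1=-60, Option 2=-50, Option 3=-50, Option 4=10, Option 5=-70
Best worst-case = 10 → Option 4.

Option 4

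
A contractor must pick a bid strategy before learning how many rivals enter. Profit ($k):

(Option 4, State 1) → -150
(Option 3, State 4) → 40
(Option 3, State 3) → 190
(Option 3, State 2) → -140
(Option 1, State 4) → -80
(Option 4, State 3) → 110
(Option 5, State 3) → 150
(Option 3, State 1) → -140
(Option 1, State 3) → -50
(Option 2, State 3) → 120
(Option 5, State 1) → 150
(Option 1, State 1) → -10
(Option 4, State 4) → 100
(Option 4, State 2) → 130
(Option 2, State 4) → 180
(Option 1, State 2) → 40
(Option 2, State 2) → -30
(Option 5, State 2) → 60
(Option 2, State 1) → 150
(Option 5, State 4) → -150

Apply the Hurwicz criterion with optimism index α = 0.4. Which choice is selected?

Option 1: 0.4·40 + 0.6·(-80) = -32
Option 2: 0.4·180 + 0.6·(-30) = 54
Option 3: 0.4·190 + 0.6·(-140) = -8
Option 4: 0.4·130 + 0.6·(-150) = -38
Option 5: 0.4·150 + 0.6·(-150) = -30
Highest Hurwicz score = 54 → Option 2.

Option 2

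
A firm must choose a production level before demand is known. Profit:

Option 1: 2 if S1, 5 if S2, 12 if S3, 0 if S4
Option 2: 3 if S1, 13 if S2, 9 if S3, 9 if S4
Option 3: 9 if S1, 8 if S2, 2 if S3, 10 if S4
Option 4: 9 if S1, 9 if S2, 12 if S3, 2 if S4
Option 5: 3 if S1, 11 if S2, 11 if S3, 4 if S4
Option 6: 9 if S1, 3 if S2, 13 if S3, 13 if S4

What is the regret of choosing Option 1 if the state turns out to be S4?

13

Best payoff under S4 is 13.
Regret = 13 − 0 = 13.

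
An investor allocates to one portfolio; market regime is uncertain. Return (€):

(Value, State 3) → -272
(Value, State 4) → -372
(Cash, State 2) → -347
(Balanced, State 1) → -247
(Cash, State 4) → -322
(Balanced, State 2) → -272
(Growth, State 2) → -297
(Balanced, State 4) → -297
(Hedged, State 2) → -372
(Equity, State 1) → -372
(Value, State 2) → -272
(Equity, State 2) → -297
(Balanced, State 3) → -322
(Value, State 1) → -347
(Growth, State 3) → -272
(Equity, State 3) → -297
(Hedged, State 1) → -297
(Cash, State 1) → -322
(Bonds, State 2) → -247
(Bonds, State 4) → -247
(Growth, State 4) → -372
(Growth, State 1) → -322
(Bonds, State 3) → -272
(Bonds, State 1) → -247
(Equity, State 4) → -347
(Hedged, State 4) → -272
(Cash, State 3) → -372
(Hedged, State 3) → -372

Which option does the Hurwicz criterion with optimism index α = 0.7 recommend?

Growth: 0.7·(-272) + 0.3·(-372) = -302
Bonds: 0.7·(-247) + 0.3·(-272) = -254.5
Hedged: 0.7·(-272) + 0.3·(-372) = -302
Balanced: 0.7·(-247) + 0.3·(-322) = -269.5
Equity: 0.7·(-297) + 0.3·(-372) = -319.5
Cash: 0.7·(-322) + 0.3·(-372) = -337
Value: 0.7·(-272) + 0.3·(-372) = -302
Highest Hurwicz score = -254.5 → Bonds.

Bonds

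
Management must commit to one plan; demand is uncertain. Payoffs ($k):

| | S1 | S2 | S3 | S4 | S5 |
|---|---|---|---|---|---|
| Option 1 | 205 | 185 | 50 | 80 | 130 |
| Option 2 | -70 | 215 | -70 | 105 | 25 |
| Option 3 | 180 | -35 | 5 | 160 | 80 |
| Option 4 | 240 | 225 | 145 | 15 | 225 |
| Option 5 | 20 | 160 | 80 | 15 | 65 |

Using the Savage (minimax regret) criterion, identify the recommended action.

Option 1

Column bests: S1=240, S2=225, S3=145, S4=160, S5=225.
Option 1 regrets: 35, 40, 95, 80, 95 → max 95
Option 2 regrets: 310, 10, 215, 55, 200 → max 310
Option 3 regrets: 60, 260, 140, 0, 145 → max 260
Option 4 regrets: 0, 0, 0, 145, 0 → max 145
Option 5 regrets: 220, 65, 65, 145, 160 → max 220
Smallest max regret = 95 → Option 1.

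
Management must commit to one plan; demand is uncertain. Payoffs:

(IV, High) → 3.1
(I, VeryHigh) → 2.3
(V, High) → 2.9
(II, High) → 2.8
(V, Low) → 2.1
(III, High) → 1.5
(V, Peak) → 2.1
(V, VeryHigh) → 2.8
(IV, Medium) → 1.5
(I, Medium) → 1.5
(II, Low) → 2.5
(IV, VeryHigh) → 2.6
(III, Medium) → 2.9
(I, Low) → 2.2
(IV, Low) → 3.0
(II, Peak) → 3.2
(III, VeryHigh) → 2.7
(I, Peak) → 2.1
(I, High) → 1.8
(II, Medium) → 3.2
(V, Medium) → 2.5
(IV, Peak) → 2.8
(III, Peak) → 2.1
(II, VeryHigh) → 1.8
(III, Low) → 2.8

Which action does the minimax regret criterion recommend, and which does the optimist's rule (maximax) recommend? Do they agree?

minimax regret → II; maximax → II (agree)

Column bests: Low=3.0, Medium=3.2, High=3.1, VeryHigh=2.8, Peak=3.2.
I regrets: 0.8, 1.7, 1.3, 0.5, 1.1 → max 1.7
II regrets: 0.5, 0.0, 0.3, 1.0, 0.0 → max 1.0
III regrets: 0.2, 0.3, 1.6, 0.1, 1.1 → max 1.6
IV regrets: 0.0, 1.7, 0.0, 0.2, 0.4 → max 1.7
V regrets: 0.9, 0.7, 0.2, 0.0, 1.1 → max 1.1
Smallest max regret = 1.0 → II.
Row maxima: I=2.3, II=3.2, III=2.9, IV=3.1, V=2.9
Best best-case = 3.2 → II.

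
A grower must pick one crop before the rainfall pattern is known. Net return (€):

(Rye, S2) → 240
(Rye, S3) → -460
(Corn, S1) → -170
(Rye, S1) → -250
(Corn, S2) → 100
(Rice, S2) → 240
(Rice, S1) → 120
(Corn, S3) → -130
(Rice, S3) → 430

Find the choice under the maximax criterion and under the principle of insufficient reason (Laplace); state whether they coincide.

Row maxima: Rye=240, Rice=430, Corn=100
Best best-case = 430 → Rice.
Row averages: Rye=-470/3, Rice=790/3, Corn=-200/3
Highest average = 790/3 → Rice.

maximax → Rice; laplace → Rice (agree)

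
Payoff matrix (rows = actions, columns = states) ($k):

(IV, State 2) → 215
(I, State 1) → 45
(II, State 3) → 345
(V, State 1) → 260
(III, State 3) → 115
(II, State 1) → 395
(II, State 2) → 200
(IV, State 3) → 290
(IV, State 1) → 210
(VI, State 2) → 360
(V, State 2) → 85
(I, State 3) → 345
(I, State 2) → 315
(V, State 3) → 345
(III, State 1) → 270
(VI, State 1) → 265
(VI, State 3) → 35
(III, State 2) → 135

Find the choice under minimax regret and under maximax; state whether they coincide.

minimax regret → II; maximax → II (agree)

Column bests: State 1=395, State 2=360, State 3=345.
I regrets: 350, 45, 0 → max 350
II regrets: 0, 160, 0 → max 160
III regrets: 125, 225, 230 → max 230
IV regrets: 185, 145, 55 → max 185
V regrets: 135, 275, 0 → max 275
VI regrets: 130, 0, 310 → max 310
Smallest max regret = 160 → II.
Row maxima: I=345, II=395, III=270, IV=290, V=345, VI=360
Best best-case = 395 → II.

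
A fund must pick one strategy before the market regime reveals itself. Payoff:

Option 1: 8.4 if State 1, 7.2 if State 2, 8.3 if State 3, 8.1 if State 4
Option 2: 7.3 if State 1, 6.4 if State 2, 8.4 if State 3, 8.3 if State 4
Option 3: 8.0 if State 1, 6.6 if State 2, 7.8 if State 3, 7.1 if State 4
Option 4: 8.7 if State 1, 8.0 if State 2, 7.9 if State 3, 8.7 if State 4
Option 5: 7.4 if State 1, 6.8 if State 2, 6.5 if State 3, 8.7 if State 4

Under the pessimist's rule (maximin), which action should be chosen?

Option 4

Row minima: Option 1=7.2, Option 2=6.4, Option 3=6.6, Option 4=7.9, Option 5=6.5
Best worst-case = 7.9 → Option 4.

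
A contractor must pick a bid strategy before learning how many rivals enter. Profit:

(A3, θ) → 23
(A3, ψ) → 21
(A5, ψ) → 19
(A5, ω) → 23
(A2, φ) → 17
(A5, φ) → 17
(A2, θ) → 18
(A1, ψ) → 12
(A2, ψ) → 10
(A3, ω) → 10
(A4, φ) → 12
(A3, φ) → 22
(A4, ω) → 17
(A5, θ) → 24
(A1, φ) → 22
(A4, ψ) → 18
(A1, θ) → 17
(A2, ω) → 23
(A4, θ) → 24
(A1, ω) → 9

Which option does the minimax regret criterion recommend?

Column bests: θ=24, φ=22, ψ=21, ω=23.
A1 regrets: 7, 0, 9, 14 → max 14
A2 regrets: 6, 5, 11, 0 → max 11
A3 regrets: 1, 0, 0, 13 → max 13
A4 regrets: 0, 10, 3, 6 → max 10
A5 regrets: 0, 5, 2, 0 → max 5
Smallest max regret = 5 → A5.

A5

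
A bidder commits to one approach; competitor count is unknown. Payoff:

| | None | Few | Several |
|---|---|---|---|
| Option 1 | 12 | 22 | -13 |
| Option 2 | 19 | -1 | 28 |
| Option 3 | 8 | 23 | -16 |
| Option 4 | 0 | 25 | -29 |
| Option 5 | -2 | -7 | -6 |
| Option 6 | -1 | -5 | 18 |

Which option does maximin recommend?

Row minima: Option 1=-13, Option 2=-1, Option 3=-16, Option 4=-29, Option 5=-7, Option 6=-5
Best worst-case = -1 → Option 2.

Option 2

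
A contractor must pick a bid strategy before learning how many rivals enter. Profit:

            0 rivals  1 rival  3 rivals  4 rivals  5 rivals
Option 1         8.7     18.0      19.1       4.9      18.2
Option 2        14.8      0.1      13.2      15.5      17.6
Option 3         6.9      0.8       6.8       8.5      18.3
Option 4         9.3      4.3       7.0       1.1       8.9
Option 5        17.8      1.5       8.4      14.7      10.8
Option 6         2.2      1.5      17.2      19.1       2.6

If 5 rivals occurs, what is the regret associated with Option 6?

15.7

Best payoff under 5 rivals is 18.3.
Regret = 18.3 − 2.6 = 15.7.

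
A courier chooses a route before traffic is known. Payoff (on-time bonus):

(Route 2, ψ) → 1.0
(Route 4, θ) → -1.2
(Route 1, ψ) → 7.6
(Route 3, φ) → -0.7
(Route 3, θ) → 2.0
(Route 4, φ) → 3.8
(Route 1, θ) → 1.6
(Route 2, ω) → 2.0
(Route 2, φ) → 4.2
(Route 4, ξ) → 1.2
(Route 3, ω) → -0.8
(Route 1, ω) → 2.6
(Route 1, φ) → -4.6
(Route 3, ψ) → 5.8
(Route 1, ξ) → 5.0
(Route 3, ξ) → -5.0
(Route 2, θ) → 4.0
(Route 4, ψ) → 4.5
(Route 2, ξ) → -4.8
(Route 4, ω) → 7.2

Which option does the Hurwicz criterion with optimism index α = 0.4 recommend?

Route 1: 0.4·7.6 + 0.6·(-4.6) = 0.28
Route 2: 0.4·4.2 + 0.6·(-4.8) = -1.2
Route 3: 0.4·5.8 + 0.6·(-5.0) = -0.68
Route 4: 0.4·7.2 + 0.6·(-1.2) = 2.16
Highest Hurwicz score = 2.16 → Route 4.

Route 4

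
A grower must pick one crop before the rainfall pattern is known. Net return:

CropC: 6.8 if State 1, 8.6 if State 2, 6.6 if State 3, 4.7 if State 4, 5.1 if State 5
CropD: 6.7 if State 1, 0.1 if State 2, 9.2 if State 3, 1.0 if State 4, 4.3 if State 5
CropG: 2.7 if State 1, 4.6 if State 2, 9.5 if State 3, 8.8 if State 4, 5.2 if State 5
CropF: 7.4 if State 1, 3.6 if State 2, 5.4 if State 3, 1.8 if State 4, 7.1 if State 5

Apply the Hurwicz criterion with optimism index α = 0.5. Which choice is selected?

CropC: 0.5·8.6 + 0.5·4.7 = 6.65
CropD: 0.5·9.2 + 0.5·0.1 = 4.65
CropG: 0.5·9.5 + 0.5·2.7 = 6.1
CropF: 0.5·7.4 + 0.5·1.8 = 4.6
Highest Hurwicz score = 6.65 → CropC.

CropC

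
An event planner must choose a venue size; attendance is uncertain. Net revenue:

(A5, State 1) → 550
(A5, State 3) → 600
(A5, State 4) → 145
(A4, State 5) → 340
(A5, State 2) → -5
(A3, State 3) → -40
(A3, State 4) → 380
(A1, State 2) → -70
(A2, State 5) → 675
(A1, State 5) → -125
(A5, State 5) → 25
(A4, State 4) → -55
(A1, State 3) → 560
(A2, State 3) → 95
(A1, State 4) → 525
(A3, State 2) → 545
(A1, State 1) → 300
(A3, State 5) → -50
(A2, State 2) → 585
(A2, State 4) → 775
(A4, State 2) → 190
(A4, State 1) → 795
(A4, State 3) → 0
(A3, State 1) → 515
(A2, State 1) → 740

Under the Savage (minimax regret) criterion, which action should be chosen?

A2

Column bests: State 1=795, State 2=585, State 3=600, State 4=775, State 5=675.
A1 regrets: 495, 655, 40, 250, 800 → max 800
A2 regrets: 55, 0, 505, 0, 0 → max 505
A3 regrets: 280, 40, 640, 395, 725 → max 725
A4 regrets: 0, 395, 600, 830, 335 → max 830
A5 regrets: 245, 590, 0, 630, 650 → max 650
Smallest max regret = 505 → A2.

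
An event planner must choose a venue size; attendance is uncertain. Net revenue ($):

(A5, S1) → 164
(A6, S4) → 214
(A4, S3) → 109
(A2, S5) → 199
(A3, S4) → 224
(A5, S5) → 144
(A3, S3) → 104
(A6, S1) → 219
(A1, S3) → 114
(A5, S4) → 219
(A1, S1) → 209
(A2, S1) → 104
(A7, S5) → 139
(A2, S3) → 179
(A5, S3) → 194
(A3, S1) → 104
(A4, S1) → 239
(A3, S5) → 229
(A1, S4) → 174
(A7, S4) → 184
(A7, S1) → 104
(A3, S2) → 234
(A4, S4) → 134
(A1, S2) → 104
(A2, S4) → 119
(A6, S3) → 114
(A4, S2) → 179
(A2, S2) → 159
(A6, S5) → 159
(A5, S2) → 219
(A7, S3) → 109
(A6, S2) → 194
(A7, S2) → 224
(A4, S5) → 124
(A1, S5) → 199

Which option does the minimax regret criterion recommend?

A6

Column bests: S1=239, S2=234, S3=194, S4=224, S5=229.
A1 regrets: 30, 130, 80, 50, 30 → max 130
A2 regrets: 135, 75, 15, 105, 30 → max 135
A3 regrets: 135, 0, 90, 0, 0 → max 135
A4 regrets: 0, 55, 85, 90, 105 → max 105
A5 regrets: 75, 15, 0, 5, 85 → max 85
A6 regrets: 20, 40, 80, 10, 70 → max 80
A7 regrets: 135, 10, 85, 40, 90 → max 135
Smallest max regret = 80 → A6.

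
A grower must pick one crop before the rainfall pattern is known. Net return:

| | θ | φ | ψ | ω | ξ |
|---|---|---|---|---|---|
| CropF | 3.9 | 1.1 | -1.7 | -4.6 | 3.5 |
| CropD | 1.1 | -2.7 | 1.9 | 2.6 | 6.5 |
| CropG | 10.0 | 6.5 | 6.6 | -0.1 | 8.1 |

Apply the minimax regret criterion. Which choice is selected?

Column bests: θ=10.0, φ=6.5, ψ=6.6, ω=2.6, ξ=8.1.
CropF regrets: 6.1, 5.4, 8.3, 7.2, 4.6 → max 8.3
CropD regrets: 8.9, 9.2, 4.7, 0.0, 1.6 → max 9.2
CropG regrets: 0.0, 0.0, 0.0, 2.7, 0.0 → max 2.7
Smallest max regret = 2.7 → CropG.

CropG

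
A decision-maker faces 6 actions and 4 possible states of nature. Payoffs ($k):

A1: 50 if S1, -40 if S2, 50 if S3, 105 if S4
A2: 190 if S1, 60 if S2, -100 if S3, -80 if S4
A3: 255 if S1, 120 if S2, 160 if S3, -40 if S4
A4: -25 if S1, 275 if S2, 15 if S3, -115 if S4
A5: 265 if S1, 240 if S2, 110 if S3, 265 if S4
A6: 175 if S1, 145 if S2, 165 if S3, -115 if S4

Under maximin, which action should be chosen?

Row minima: A1=-40, A2=-100, A3=-40, A4=-115, A5=110, A6=-115
Best worst-case = 110 → A5.

A5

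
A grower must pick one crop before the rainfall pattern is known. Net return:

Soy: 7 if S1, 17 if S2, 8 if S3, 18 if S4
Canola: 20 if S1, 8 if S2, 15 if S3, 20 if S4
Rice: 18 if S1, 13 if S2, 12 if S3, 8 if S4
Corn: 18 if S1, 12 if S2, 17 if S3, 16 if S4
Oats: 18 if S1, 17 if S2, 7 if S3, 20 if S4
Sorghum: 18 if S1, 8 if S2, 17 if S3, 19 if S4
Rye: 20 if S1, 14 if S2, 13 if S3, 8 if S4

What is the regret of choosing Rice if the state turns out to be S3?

Best payoff under S3 is 17.
Regret = 17 − 12 = 5.

5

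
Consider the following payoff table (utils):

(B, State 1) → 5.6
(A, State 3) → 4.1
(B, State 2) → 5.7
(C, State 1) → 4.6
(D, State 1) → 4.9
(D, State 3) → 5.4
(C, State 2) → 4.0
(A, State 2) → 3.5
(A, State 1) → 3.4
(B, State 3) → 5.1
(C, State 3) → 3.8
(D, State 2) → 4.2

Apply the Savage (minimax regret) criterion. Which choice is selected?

Column bests: State 1=5.6, State 2=5.7, State 3=5.4.
A regrets: 2.2, 2.2, 1.3 → max 2.2
B regrets: 0.0, 0.0, 0.3 → max 0.3
C regrets: 1.0, 1.7, 1.6 → max 1.7
D regrets: 0.7, 1.5, 0.0 → max 1.5
Smallest max regret = 0.3 → B.

B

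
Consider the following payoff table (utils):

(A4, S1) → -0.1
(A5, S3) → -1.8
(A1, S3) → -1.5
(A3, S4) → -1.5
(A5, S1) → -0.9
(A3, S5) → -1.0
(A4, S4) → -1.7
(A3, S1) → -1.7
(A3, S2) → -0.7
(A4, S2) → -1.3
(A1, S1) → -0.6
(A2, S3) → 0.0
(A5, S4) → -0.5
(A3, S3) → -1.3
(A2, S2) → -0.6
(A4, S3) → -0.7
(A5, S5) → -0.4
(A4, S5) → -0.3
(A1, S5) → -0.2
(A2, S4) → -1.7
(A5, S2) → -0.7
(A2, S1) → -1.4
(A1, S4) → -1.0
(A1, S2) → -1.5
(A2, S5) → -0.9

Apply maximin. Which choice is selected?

A1

Row minima: A1=-1.5, A2=-1.7, A3=-1.7, A4=-1.7, A5=-1.8
Best worst-case = -1.5 → A1.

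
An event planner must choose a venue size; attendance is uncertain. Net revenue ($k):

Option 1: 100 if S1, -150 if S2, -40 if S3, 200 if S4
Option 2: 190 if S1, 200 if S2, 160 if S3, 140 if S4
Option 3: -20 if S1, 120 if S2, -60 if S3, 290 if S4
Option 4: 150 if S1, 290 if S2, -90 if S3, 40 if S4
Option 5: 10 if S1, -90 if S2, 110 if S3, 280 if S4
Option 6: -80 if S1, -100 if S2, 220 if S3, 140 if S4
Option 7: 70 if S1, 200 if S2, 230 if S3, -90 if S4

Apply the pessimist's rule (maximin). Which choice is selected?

Option 2

Row minima: Option 1=-150, Option 2=140, Option 3=-60, Option 4=-90, Option 5=-90, Option 6=-100, Option 7=-90
Best worst-case = 140 → Option 2.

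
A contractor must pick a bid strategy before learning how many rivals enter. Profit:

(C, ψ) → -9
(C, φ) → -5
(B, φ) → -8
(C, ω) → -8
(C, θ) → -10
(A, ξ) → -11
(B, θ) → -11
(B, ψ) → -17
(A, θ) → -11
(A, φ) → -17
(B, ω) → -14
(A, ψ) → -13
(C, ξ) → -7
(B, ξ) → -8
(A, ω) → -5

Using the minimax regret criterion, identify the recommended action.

C

Column bests: θ=-10, φ=-5, ψ=-9, ω=-5, ξ=-7.
A regrets: 1, 12, 4, 0, 4 → max 12
B regrets: 1, 3, 8, 9, 1 → max 9
C regrets: 0, 0, 0, 3, 0 → max 3
Smallest max regret = 3 → C.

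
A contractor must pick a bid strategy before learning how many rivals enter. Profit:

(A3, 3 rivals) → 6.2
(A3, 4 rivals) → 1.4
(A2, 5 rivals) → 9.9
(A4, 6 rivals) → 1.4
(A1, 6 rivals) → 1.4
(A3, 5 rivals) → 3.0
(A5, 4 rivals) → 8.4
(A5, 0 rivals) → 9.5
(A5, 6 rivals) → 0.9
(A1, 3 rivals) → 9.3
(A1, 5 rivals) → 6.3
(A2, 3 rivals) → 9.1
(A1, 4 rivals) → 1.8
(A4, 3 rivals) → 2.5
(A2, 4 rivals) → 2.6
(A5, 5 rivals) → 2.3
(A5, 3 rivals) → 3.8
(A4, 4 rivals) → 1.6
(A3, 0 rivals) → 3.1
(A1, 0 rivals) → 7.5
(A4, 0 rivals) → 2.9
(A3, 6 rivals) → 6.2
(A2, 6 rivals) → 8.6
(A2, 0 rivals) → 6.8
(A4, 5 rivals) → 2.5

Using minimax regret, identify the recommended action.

Column bests: 0 rivals=9.5, 3 rivals=9.3, 4 rivals=8.4, 5 rivals=9.9, 6 rivals=8.6.
A1 regrets: 2.0, 0.0, 6.6, 3.6, 7.2 → max 7.2
A2 regrets: 2.7, 0.2, 5.8, 0.0, 0.0 → max 5.8
A3 regrets: 6.4, 3.1, 7.0, 6.9, 2.4 → max 7.0
A4 regrets: 6.6, 6.8, 6.8, 7.4, 7.2 → max 7.4
A5 regrets: 0.0, 5.5, 0.0, 7.6, 7.7 → max 7.7
Smallest max regret = 5.8 → A2.

A2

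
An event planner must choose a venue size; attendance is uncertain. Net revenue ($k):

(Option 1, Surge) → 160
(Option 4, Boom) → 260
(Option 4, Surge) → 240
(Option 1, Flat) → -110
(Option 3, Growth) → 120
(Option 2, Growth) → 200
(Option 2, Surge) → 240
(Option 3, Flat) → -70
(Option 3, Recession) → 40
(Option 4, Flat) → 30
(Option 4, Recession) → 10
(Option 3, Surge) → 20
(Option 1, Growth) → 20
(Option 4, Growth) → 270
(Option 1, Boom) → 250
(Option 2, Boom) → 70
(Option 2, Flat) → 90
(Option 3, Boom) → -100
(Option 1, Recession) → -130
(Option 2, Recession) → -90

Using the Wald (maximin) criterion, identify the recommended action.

Option 4

Row minima: Option 1=-130, Option 2=-90, Option 3=-100, Option 4=10
Best worst-case = 10 → Option 4.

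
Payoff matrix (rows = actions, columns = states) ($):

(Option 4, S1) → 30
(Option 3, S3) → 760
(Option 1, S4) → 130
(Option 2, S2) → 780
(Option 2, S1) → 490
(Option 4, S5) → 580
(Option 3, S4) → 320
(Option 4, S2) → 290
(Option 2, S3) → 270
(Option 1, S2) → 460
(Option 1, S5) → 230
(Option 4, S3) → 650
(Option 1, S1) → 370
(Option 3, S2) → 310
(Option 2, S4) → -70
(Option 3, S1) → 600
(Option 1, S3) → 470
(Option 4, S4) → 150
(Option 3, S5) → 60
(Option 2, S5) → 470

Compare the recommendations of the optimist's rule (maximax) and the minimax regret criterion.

Row maxima: Option 1=470, Option 2=780, Option 3=760, Option 4=650
Best best-case = 780 → Option 2.
Column bests: S1=600, S2=780, S3=760, S4=320, S5=580.
Option 1 regrets: 230, 320, 290, 190, 350 → max 350
Option 2 regrets: 110, 0, 490, 390, 110 → max 490
Option 3 regrets: 0, 470, 0, 0, 520 → max 520
Option 4 regrets: 570, 490, 110, 170, 0 → max 570
Smallest max regret = 350 → Option 1.

maximax → Option 2; minimax regret → Option 1 (disagree)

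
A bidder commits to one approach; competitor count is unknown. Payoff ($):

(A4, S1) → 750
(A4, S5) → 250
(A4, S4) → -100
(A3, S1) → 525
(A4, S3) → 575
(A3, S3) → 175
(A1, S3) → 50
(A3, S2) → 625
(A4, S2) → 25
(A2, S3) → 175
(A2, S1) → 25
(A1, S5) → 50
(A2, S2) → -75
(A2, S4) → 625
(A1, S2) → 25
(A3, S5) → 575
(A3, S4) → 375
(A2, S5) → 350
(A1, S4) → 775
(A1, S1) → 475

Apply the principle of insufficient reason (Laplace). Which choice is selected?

Row averages: A1=275, A2=220, A3=455, A4=300
Highest average = 455 → A3.

A3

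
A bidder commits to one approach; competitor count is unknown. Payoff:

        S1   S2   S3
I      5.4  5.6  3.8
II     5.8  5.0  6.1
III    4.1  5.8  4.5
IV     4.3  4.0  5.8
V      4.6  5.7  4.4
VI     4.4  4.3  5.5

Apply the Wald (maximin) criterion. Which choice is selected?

II

Row minima: I=3.8, II=5.0, III=4.1, IV=4.0, V=4.4, VI=4.3
Best worst-case = 5.0 → II.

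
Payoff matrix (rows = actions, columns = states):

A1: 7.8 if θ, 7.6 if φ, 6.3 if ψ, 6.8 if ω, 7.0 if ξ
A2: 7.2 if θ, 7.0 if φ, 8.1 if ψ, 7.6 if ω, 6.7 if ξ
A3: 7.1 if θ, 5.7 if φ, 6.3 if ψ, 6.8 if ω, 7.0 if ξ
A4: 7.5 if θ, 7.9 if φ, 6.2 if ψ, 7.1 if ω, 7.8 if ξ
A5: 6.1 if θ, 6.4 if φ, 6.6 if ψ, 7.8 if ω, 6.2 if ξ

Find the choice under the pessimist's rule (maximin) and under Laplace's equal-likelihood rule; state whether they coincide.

maximin → A2; laplace → A2 (agree)

Row minima: A1=6.3, A2=6.7, A3=5.7, A4=6.2, A5=6.1
Best worst-case = 6.7 → A2.
Row averages: A1=7.1, A2=7.32, A3=6.58, A4=7.3, A5=6.62
Highest average = 7.32 → A2.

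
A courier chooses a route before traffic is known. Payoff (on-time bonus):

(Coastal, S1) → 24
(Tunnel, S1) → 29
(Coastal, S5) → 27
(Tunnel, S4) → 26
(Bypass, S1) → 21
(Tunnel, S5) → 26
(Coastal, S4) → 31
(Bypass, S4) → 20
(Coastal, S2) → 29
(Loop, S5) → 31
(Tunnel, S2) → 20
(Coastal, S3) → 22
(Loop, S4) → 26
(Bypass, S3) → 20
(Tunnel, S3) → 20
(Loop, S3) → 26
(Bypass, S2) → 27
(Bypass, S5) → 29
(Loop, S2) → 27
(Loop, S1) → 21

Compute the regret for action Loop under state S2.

Best payoff under S2 is 29.
Regret = 29 − 27 = 2.

2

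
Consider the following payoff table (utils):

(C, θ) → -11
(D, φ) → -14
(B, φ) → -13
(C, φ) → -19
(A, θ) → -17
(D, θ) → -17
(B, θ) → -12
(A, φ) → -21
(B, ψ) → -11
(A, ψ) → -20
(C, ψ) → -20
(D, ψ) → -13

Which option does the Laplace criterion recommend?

B

Row averages: A=-58/3, B=-12, C=-50/3, D=-44/3
Highest average = -12 → B.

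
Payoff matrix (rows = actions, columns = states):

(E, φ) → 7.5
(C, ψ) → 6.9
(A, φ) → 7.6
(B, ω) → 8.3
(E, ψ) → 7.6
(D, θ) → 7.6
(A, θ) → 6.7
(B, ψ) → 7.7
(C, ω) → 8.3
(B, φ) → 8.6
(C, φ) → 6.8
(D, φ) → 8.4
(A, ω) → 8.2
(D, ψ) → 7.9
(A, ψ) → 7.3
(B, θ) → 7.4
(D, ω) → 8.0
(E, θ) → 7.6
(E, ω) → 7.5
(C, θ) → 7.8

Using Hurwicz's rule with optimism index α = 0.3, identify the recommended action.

D

A: 0.3·8.2 + 0.7·6.7 = 7.15
B: 0.3·8.6 + 0.7·7.4 = 7.76
C: 0.3·8.3 + 0.7·6.8 = 7.25
D: 0.3·8.4 + 0.7·7.6 = 7.84
E: 0.3·7.6 + 0.7·7.5 = 7.53
Highest Hurwicz score = 7.84 → D.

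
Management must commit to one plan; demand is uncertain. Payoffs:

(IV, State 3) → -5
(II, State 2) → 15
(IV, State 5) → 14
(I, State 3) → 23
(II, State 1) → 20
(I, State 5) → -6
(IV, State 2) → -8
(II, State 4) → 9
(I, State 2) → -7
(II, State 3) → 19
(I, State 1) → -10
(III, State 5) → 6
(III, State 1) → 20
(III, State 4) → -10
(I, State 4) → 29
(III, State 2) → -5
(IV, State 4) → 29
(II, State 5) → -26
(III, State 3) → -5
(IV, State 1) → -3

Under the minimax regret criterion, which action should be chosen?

IV

Column bests: State 1=20, State 2=15, State 3=23, State 4=29, State 5=14.
I regrets: 30, 22, 0, 0, 20 → max 30
II regrets: 0, 0, 4, 20, 40 → max 40
III regrets: 0, 20, 28, 39, 8 → max 39
IV regrets: 23, 23, 28, 0, 0 → max 28
Smallest max regret = 28 → IV.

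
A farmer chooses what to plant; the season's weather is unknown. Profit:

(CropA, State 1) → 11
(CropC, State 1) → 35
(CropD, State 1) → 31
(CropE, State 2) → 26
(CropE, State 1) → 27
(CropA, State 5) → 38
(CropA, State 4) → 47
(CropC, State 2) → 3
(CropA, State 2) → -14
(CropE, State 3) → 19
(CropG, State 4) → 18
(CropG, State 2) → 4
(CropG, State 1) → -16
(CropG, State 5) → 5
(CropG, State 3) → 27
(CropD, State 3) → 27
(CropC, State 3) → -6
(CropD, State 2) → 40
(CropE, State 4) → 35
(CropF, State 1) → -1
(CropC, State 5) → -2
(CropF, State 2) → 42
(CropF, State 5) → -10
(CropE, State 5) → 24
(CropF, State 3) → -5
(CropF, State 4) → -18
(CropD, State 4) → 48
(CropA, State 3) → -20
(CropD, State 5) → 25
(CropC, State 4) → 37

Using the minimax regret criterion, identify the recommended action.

Column bests: State 1=35, State 2=42, State 3=27, State 4=48, State 5=38.
CropC regrets: 0, 39, 33, 11, 40 → max 40
CropA regrets: 24, 56, 47, 1, 0 → max 56
CropE regrets: 8, 16, 8, 13, 14 → max 16
CropD regrets: 4, 2, 0, 0, 13 → max 13
CropF regrets: 36, 0, 32, 66, 48 → max 66
CropG regrets: 51, 38, 0, 30, 33 → max 51
Smallest max regret = 13 → CropD.

CropD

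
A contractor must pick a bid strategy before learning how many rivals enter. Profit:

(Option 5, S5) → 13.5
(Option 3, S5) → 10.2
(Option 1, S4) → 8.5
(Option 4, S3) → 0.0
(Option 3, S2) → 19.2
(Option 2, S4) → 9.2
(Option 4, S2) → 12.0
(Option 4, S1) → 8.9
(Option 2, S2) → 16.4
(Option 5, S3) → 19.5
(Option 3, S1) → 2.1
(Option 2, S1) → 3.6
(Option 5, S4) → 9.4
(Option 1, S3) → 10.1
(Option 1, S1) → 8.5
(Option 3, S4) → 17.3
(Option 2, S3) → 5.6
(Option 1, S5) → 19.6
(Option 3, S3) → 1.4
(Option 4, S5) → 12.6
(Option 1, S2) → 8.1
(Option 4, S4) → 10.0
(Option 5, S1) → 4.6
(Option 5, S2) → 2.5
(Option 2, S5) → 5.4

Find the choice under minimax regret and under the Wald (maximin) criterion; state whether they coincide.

Column bests: S1=8.9, S2=19.2, S3=19.5, S4=17.3, S5=19.6.
Option 1 regrets: 0.4, 11.1, 9.4, 8.8, 0.0 → max 11.1
Option 2 regrets: 5.3, 2.8, 13.9, 8.1, 14.2 → max 14.2
Option 3 regrets: 6.8, 0.0, 18.1, 0.0, 9.4 → max 18.1
Option 4 regrets: 0.0, 7.2, 19.5, 7.3, 7.0 → max 19.5
Option 5 regrets: 4.3, 16.7, 0.0, 7.9, 6.1 → max 16.7
Smallest max regret = 11.1 → Option 1.
Row minima: Option 1=8.1, Option 2=3.6, Option 3=1.4, Option 4=0.0, Option 5=2.5
Best worst-case = 8.1 → Option 1.

minimax regret → Option 1; maximin → Option 1 (agree)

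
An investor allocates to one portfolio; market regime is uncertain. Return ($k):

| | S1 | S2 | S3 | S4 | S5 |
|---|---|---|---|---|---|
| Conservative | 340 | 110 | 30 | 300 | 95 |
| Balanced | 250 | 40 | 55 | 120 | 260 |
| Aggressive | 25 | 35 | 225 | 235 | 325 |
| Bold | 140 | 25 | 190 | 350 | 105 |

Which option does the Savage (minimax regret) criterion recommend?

Bold

Column bests: S1=340, S2=110, S3=225, S4=350, S5=325.
Conservative regrets: 0, 0, 195, 50, 230 → max 230
Balanced regrets: 90, 70, 170, 230, 65 → max 230
Aggressive regrets: 315, 75, 0, 115, 0 → max 315
Bold regrets: 200, 85, 35, 0, 220 → max 220
Smallest max regret = 220 → Bold.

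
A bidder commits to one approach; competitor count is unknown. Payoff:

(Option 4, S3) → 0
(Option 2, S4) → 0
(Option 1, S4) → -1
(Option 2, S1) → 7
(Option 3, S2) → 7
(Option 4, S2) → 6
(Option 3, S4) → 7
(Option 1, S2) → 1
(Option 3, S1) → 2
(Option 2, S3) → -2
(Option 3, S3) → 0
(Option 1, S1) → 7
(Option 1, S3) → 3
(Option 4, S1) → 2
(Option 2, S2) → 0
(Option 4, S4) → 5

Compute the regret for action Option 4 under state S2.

Best payoff under S2 is 7.
Regret = 7 − 6 = 1.

1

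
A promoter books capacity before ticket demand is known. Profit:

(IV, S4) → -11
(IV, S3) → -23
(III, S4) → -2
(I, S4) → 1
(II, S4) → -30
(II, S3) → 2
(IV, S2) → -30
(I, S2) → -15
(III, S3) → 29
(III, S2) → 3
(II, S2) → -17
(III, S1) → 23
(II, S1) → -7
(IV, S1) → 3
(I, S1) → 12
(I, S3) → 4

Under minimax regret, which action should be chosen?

Column bests: S1=23, S2=3, S3=29, S4=1.
I regrets: 11, 18, 25, 0 → max 25
II regrets: 30, 20, 27, 31 → max 31
III regrets: 0, 0, 0, 3 → max 3
IV regrets: 20, 33, 52, 12 → max 52
Smallest max regret = 3 → III.

III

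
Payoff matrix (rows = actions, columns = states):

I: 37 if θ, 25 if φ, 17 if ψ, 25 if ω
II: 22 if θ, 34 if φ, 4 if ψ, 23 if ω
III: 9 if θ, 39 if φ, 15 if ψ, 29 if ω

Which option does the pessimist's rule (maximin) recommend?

I

Row minima: I=17, II=4, III=9
Best worst-case = 17 → I.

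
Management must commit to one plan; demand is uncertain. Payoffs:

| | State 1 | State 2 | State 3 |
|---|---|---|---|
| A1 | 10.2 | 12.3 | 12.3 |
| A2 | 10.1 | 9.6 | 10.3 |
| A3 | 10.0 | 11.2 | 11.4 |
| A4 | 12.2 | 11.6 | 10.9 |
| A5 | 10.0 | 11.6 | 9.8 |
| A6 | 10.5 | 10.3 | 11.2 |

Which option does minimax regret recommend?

A4

Column bests: State 1=12.2, State 2=12.3, State 3=12.3.
A1 regrets: 2.0, 0.0, 0.0 → max 2.0
A2 regrets: 2.1, 2.7, 2.0 → max 2.7
A3 regrets: 2.2, 1.1, 0.9 → max 2.2
A4 regrets: 0.0, 0.7, 1.4 → max 1.4
A5 regrets: 2.2, 0.7, 2.5 → max 2.5
A6 regrets: 1.7, 2.0, 1.1 → max 2.0
Smallest max regret = 1.4 → A4.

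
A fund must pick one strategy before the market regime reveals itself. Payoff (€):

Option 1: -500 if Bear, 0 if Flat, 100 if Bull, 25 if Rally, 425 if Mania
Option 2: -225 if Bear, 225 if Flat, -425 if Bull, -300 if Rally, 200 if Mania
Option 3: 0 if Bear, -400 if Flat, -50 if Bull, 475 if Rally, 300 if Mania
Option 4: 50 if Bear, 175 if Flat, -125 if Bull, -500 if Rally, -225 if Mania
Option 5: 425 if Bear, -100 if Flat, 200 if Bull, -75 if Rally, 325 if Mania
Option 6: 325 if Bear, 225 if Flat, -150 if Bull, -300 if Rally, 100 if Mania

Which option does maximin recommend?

Option 5

Row minima: Option 1=-500, Option 2=-425, Option 3=-400, Option 4=-500, Option 5=-100, Option 6=-300
Best worst-case = -100 → Option 5.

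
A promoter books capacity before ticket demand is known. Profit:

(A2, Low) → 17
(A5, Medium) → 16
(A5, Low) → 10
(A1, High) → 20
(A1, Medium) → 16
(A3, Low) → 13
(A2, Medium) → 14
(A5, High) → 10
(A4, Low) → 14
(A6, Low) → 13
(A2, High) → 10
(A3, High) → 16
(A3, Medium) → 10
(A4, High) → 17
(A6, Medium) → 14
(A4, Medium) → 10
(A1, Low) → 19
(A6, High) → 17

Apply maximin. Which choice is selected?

Row minima: A1=16, A2=10, A3=10, A4=10, A5=10, A6=13
Best worst-case = 16 → A1.

A1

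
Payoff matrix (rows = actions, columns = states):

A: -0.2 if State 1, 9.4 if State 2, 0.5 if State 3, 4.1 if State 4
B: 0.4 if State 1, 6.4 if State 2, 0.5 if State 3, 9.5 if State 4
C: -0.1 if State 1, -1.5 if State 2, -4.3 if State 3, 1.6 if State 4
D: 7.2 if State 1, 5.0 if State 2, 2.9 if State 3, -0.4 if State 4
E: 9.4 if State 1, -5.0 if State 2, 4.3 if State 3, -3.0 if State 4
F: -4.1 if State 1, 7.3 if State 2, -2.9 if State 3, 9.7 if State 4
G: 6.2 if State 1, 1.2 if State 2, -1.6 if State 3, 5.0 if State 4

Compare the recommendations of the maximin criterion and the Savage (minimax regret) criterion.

maximin → B; minimax regret → G (disagree)

Row minima: A=-0.2, B=0.4, C=-4.3, D=-0.4, E=-5.0, F=-4.1, G=-1.6
Best worst-case = 0.4 → B.
Column bests: State 1=9.4, State 2=9.4, State 3=4.3, State 4=9.7.
A regrets: 9.6, 0.0, 3.8, 5.6 → max 9.6
B regrets: 9.0, 3.0, 3.8, 0.2 → max 9.0
C regrets: 9.5, 10.9, 8.6, 8.1 → max 10.9
D regrets: 2.2, 4.4, 1.4, 10.1 → max 10.1
E regrets: 0.0, 14.4, 0.0, 12.7 → max 14.4
F regrets: 13.5, 2.1, 7.2, 0.0 → max 13.5
G regrets: 3.2, 8.2, 5.9, 4.7 → max 8.2
Smallest max regret = 8.2 → G.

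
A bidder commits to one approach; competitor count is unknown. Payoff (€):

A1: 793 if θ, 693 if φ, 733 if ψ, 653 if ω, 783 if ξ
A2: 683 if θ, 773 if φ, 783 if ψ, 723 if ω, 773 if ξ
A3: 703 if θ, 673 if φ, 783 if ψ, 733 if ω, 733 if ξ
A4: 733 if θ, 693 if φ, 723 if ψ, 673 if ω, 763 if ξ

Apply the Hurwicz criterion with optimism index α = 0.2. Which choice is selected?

A2

A1: 0.2·793 + 0.8·653 = 681
A2: 0.2·783 + 0.8·683 = 703
A3: 0.2·783 + 0.8·673 = 695
A4: 0.2·763 + 0.8·673 = 691
Highest Hurwicz score = 703 → A2.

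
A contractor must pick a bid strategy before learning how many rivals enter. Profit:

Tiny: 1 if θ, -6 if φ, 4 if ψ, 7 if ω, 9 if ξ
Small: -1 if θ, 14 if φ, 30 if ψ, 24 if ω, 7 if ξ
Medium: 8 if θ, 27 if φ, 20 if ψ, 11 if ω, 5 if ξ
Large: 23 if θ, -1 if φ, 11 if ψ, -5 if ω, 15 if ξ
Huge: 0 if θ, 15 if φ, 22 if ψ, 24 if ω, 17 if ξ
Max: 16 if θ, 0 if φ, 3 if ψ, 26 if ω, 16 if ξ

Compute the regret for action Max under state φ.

27

Best payoff under φ is 27.
Regret = 27 − 0 = 27.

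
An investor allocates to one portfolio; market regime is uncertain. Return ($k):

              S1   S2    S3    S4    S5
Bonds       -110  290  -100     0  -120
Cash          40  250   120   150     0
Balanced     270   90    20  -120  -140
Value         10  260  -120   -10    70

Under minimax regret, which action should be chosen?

Cash

Column bests: S1=270, S2=290, S3=120, S4=150, S5=70.
Bonds regrets: 380, 0, 220, 150, 190 → max 380
Cash regrets: 230, 40, 0, 0, 70 → max 230
Balanced regrets: 0, 200, 100, 270, 210 → max 270
Value regrets: 260, 30, 240, 160, 0 → max 260
Smallest max regret = 230 → Cash.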